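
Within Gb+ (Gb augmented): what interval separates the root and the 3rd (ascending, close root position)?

Gbaug is spelled Gb Bb D.
So we need the interval from Gb up to Bb.
Counting 3 letters and 4 half steps from Gb gives a major third.

major third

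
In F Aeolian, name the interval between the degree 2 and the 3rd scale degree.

minor second

Spelling F Aeolian: F G A♭ B♭ C D♭ E♭.
So we need the interval from G up to A♭.
2 letter names make it a second; at 1 semitone (a half step narrower than major) the quality is minor.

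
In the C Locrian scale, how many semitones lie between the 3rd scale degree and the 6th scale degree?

The scale is C D♭ E♭ F G♭ A♭ B♭.
E♭ up to A♭ is a perfect fourth — 5 semitones.

5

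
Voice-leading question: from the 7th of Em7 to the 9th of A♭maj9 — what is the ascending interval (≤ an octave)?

minor sixth

Em7 has D as its 7th, and A♭maj9 has B♭ as its 9th.
6 letter names make it a sixth; at 8 semitones (a half step narrower than major) the quality is minor.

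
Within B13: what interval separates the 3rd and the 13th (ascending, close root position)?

B dominant thirteenth is spelled B D# F# A C# G#.
The 3rd is D# and the 13th is G#.
D# up to G# spans 11 letter names and 17 semitones — a perfect eleventh.

perfect eleventh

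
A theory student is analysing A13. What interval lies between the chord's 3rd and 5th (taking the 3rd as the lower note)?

m3

A13: A–C#–E–G–B–F#.
So we need the interval from C# up to E.
3 letter names make it a third; at 3 semitones (a half step narrower than major) the quality is minor.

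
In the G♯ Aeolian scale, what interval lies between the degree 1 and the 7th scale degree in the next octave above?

The scale runs G♯ A♯ B C♯ D♯ E F♯.
That puts G♯ below F♯.
14 letter names make it a fourteenth; at 22 semitones (a half step narrower than major) the quality is minor.

minor 14th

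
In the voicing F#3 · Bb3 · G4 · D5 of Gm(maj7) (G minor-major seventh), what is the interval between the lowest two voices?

Those voices are F#3 and Bb3.
From F# to Bb: 4 semitones over a fourth = diminished.

diminished fourth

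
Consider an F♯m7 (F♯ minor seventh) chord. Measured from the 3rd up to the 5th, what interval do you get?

F♯m7 (F♯ minor seventh): F♯, A, C♯, E.
That puts A below C♯.
Counting 3 letters and 4 half steps from A gives a major third.

M3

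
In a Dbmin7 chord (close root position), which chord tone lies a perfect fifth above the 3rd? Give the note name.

Cb

Db minor seventh: Db–Fb–Ab–Cb.
The 3rd is Fb. A perfect fifth above Fb is Cb.
Cb is the chord's 7th.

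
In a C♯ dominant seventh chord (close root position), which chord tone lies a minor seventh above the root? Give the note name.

B

C♯7: C♯-E♯-G♯-B.
The root is C♯. A minor seventh above C♯ is B.
B is the chord's 7th.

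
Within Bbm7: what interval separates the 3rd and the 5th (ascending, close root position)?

major 3rd

The chord tones of Bbm7 are Bb Db F Ab.
So we need the interval from Db up to F.
Counting 3 letters and 4 half steps from Db gives a major third.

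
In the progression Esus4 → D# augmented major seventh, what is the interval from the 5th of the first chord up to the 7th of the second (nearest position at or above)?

Esus4 has B as its 5th, and D# augmented major seventh has C## as its 7th.
B up to C## is 3 semitones, a half step wider than a major second, so the interval is augmented.

augmented second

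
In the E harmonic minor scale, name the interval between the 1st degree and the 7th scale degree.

major 7th

Spelling the E harmonic minor scale: E F♯ G A B C D♯.
That puts E below D♯.
E up to D♯ spans 7 letter names and 11 semitones — a major seventh.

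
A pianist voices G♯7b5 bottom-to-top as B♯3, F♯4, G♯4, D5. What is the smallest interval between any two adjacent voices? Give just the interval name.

major second

Adjacent intervals: B♯3→F♯4 = diminished fifth; F♯4→G♯4 = major second; G♯4→D5 = diminished fifth.
The smallest is F♯4 to G♯4, a major second (2 semitones).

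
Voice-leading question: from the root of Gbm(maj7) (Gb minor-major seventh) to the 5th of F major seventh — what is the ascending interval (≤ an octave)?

augmented 4th

Gbm(maj7) (Gb minor-major seventh) has Gb as its root, and F major seventh has C as its 5th.
Gb up to C is 6 semitones, a half step wider than a perfect fourth, so the interval is augmented.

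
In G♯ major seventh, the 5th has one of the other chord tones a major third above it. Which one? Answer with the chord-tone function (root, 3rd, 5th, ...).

G♯ major seventh: G♯-B♯-D♯-F𝄪.
The 5th is D♯. A major third above D♯ is F𝄪.
F𝄪 is the chord's 7th.

7th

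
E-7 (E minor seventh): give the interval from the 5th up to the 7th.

Emin7: E G B D.
So we need the interval from B up to D.
B up to D is 3 semitones, a half step narrower than a major third, so the interval is minor.

m3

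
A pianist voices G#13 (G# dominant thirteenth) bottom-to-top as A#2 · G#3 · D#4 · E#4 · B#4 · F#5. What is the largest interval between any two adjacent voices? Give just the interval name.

minor 7th

Adjacent intervals: A#2→G#3 = minor seventh; G#3→D#4 = perfect fifth; D#4→E#4 = major second; E#4→B#4 = perfect fifth; B#4→F#5 = diminished fifth.
The largest is A#2 to G#3, a minor seventh (10 semitones).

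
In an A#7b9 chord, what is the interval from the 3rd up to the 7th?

The chord tones of A#7b9 are A# C## E# G# B.
The 3rd is C## and the 7th is G#.
C## up to G# is 6 semitones, a half step narrower than a perfect fifth, so the interval is diminished.

diminished 5th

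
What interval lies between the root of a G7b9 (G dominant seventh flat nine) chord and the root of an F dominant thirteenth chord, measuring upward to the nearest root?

minor seventh

G7b9 (G dominant seventh flat nine) has G as its root, and F dominant thirteenth has F as its root.
G up to F is 10 semitones, a half step narrower than a major seventh, so the interval is minor.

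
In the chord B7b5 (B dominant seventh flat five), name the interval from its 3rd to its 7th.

diminished fifth

The chord tones of B7b5 (B dominant seventh flat five) are B, D#, F, A.
So we need the interval from D# up to A.
D# up to A is 6 semitones, a half step narrower than a perfect fifth, so the interval is diminished.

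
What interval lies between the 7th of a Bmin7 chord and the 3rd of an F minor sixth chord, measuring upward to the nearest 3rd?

Bmin7 has A as its 7th, and F minor sixth has Ab as its 3rd.
8 letter names make it an octave; at 11 semitones (a half step narrower than perfect) the quality is diminished.

d8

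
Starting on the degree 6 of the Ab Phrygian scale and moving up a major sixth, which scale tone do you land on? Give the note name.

Db

The scale is Ab Bbb Cb Db Eb Fb Gb.
The degree 6 is Fb; a major sixth above that is Db — scale degree 4.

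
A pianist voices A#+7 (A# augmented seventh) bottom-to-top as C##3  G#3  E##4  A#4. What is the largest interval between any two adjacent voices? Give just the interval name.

Adjacent intervals: C##3→G#3 = diminished fifth; G#3→E##4 = augmented sixth; E##4→A#4 = diminished fourth.
The largest is G#3 to E##4, an augmented sixth (10 semitones).

augmented sixth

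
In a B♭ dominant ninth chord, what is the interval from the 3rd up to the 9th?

minor seventh

The chord tones of B♭ dominant ninth are B♭ D F A♭ C.
The 3rd is D and the 9th is C.
From D to C: 10 semitones over a seventh = minor.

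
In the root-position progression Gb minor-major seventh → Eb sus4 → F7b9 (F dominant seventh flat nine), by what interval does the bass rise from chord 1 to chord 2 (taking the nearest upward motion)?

The roots are Gb and Eb.
Counting 6 letters and 9 half steps from Gb gives a major sixth.

major sixth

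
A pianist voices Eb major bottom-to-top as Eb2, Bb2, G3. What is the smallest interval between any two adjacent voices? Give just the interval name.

perfect 5th

Adjacent intervals: Eb2→Bb2 = perfect fifth; Bb2→G3 = major sixth.
The smallest is Eb2 to Bb2, a perfect fifth (7 semitones).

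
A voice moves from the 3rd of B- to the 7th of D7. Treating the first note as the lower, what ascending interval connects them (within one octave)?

B- has D as its 3rd, and D7 has C as its 7th.
D up to C is 10 semitones, a half step narrower than a major seventh, so the interval is minor.

minor seventh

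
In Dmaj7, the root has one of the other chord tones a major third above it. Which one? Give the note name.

F#

Spelling the chord: D–F#–A–C#.
The root is D. A major third above D is F#.
F# is the chord's 3rd.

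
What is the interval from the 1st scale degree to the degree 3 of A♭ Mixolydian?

major 3rd

The scale runs A♭ B♭ C D♭ E♭ F G♭.
The 1st scale degree is A♭ and the scale degree 3 is C.
A♭ up to C spans 3 letter names and 4 semitones — a major third.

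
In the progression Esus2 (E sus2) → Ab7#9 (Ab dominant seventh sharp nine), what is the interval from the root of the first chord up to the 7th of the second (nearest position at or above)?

diminished third

Esus2 (E sus2) has E as its root, and Ab7#9 (Ab dominant seventh sharp nine) has Gb as its 7th.
3 letter names make it a third; at 2 semitones (a whole step narrower than major) the quality is diminished.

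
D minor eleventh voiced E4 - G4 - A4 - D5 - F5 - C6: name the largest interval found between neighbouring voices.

perfect 5th

Adjacent intervals: E4→G4 = minor third; G4→A4 = major second; A4→D5 = perfect fourth; D5→F5 = minor third; F5→C6 = perfect fifth.
The largest is F5 to C6, a perfect fifth (7 semitones).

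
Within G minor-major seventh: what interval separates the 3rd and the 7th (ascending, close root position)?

Gm(maj7) (G minor-major seventh): G Bb D F#.
So we need the interval from Bb up to F#.
From Bb to F#: 8 semitones over a fifth = augmented.

augmented fifth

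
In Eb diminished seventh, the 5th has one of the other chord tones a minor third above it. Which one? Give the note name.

Dbb

Ebdim7: Eb–Gb–Bbb–Dbb.
The 5th is Bbb. A minor third above Bbb is Dbb.
Dbb is the chord's 7th.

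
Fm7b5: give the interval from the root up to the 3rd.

m3

Fm7b5: F, Ab, Cb, Eb.
The root is F and the 3rd is Ab.
From F to Ab: 3 semitones over a third = minor.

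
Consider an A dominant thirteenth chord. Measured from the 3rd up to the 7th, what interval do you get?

A dominant thirteenth: A C# E G B F#.
That puts C# below G.
C# up to G is 6 semitones, a half step narrower than a perfect fifth, so the interval is diminished.

diminished fifth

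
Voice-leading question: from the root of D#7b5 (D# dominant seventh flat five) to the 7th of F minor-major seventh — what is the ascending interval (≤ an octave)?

D#7b5 (D# dominant seventh flat five) has D# as its root, and F minor-major seventh has E as its 7th.
2 letter names make it a second; at 1 semitone (a half step narrower than major) the quality is minor.

m2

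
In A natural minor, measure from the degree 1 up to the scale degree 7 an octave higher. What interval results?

Spelling A natural minor: A B C D E F G.
The degree 1 is A and the scale degree 7 (up an octave) is G.
A up to G is 22 semitones, a half step narrower than a major fourteenth, so the interval is minor.

minor fourteenth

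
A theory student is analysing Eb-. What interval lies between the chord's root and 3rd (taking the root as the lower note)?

The chord tones of Ebmin (Eb minor) are Eb–Gb–Bb.
Root = Eb; 3rd = Gb.
3 letter names make it a third; at 3 semitones (a half step narrower than major) the quality is minor.

minor third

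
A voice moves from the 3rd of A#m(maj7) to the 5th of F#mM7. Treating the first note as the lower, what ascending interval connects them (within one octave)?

A#m(maj7) has C# as its 3rd, and F#mM7 has C# as its 5th.
Counting 1 letters and 0 half steps from C# gives a perfect unison.

perfect unison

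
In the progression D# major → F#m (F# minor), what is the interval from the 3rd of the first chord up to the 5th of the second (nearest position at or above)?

The 3rd of D# major is F##; the 5th of F#m (F# minor) is C#.
From F## to C#: 6 semitones over a fifth = diminished.

diminished fifth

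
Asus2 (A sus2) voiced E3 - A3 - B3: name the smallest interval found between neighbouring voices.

M2

Adjacent intervals: E3→A3 = perfect fourth; A3→B3 = major second.
The smallest is A3 to B3, a major second (2 semitones).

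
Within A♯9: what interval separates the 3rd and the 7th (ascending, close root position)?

The chord tones of A♯9 are A♯ C𝄪 E♯ G♯ B♯.
3rd = C𝄪; 7th = G♯.
C𝄪 up to G♯ is 6 semitones, a half step narrower than a perfect fifth, so the interval is diminished.
That tritone between 3rd and 7th is what gives the dominant seventh its pull toward resolution.

diminished fifth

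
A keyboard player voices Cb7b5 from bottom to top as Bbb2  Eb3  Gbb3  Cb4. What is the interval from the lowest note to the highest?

The outer voices are Bbb2 and Cb4.
Bbb up to Cb spans 9 letter names and 14 semitones — a major ninth.

major ninth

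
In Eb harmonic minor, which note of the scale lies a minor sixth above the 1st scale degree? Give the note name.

The scale is Eb F Gb Ab Bb Cb D.
The 1st scale degree is Eb; a minor sixth above that is Cb — scale degree 6.

Cb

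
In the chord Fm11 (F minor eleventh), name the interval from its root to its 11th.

Spelling the chord: F–Ab–C–Eb–G–Bb.
So we need the interval from F up to Bb.
F up to Bb spans 11 letter names and 17 semitones — a perfect eleventh.

perfect eleventh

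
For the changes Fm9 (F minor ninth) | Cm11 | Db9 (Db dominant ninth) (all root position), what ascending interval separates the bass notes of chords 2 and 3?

The roots are C and Db.
C up to Db is 1 semitone, a half step narrower than a major second, so the interval is minor.

minor second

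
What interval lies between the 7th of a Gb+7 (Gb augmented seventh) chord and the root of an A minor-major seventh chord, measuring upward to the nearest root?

The 7th of Gb+7 (Gb augmented seventh) is Fb; the root of A minor-major seventh is A.
3 letter names make it a third; at 5 semitones (a half step wider than major) the quality is augmented.

augmented 3rd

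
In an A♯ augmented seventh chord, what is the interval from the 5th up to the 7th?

d3

A♯7#5 is spelled A♯, C𝄪, E𝄪, G♯.
So we need the interval from E𝄪 up to G♯.
E𝄪 up to G♯ is 2 semitones, a whole step narrower than a major third, so the interval is diminished.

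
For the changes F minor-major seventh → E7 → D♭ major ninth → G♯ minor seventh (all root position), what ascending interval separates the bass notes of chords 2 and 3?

The roots are E and D♭.
E up to D♭ is 9 semitones, a whole step narrower than a major seventh, so the interval is diminished.

d7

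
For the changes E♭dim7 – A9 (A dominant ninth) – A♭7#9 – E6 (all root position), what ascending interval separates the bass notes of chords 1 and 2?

The roots are E♭ and A.
4 letter names make it a fourth; at 6 semitones (a half step wider than perfect) the quality is augmented.

augmented fourth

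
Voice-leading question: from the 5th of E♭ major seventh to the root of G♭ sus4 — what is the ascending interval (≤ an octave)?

minor sixth

The 5th of E♭ major seventh is B♭; the root of G♭ sus4 is G♭.
From B♭ to G♭: 8 semitones over a sixth = minor.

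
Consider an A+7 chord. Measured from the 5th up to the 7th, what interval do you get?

A augmented seventh: A, C#, E#, G.
The 5th is E# and the 7th is G.
From E# to G: 2 semitones over a third = diminished.

diminished 3rd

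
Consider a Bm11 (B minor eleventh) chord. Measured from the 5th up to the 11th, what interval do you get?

minor 7th

Spelling the chord: B, D, F♯, A, C♯, E.
5th = F♯; 11th = E.
7 letter names make it a seventh; at 10 semitones (a half step narrower than major) the quality is minor.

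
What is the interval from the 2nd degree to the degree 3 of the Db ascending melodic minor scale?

minor second

Db melodic minor: Db Eb Fb Gb Ab Bb C.
So we need the interval from Eb up to Fb.
Eb up to Fb is 1 semitone, a half step narrower than a major second, so the interval is minor.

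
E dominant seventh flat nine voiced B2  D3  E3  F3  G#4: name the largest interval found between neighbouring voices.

Adjacent intervals: B2→D3 = minor third; D3→E3 = major second; E3→F3 = minor second; F3→G#4 = augmented ninth.
The largest is F3 to G#4, an augmented ninth (15 semitones).

augmented ninth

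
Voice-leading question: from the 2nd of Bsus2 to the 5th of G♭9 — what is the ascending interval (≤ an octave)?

diminished second

Bsus2 has C♯ as its 2nd, and G♭9 has D♭ as its 5th.
From C♯ to D♭: 0 semitones over a second = diminished.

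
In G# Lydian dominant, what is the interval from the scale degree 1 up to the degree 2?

Spelling G# Lydian dominant: G# A# B# C## D# E# F#.
That puts G# below A#.
G# up to A# spans 2 letter names and 2 semitones — a major second.

major 2nd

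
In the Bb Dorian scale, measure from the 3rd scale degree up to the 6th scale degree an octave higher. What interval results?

augmented eleventh

The scale runs Bb C Db Eb F G Ab.
The 3rd scale degree is Db and the 6th degree (up an octave) is G.
From Db to G: 18 semitones over an eleventh = augmented.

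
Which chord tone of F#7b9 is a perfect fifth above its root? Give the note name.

C#

Spelling the chord: F# A# C# E G.
The root is F#. A perfect fifth above F# is C#.
C# is the chord's 5th.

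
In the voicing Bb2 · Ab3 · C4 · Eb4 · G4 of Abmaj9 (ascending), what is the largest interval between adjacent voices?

minor 7th

Adjacent intervals: Bb2→Ab3 = minor seventh; Ab3→C4 = major third; C4→Eb4 = minor third; Eb4→G4 = major third.
The largest is Bb2 to Ab3, a minor seventh (10 semitones).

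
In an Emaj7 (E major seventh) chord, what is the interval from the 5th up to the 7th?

major third

E major seventh is spelled E–G♯–B–D♯.
5th = B; 7th = D♯.
Counting 3 letters and 4 half steps from B gives a major third.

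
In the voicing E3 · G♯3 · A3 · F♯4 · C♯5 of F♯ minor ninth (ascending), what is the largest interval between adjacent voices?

major sixth

Adjacent intervals: E3→G♯3 = major third; G♯3→A3 = minor second; A3→F♯4 = major sixth; F♯4→C♯5 = perfect fifth.
The largest is A3 to F♯4, a major sixth (9 semitones).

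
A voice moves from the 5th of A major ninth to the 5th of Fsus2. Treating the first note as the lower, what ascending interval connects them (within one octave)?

minor 6th

A major ninth has E as its 5th, and Fsus2 has C as its 5th.
6 letter names make it a sixth; at 8 semitones (a half step narrower than major) the quality is minor.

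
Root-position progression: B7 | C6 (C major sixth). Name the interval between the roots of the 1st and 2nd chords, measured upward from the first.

The roots are B and C.
From B to C: 1 semitone over a second = minor.

minor second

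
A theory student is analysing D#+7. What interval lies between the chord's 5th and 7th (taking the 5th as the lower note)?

diminished 3rd

D#7#5 (D# augmented seventh) is spelled D#, F##, A##, C#.
So we need the interval from A## up to C#.
3 letter names make it a third; at 2 semitones (a whole step narrower than major) the quality is diminished.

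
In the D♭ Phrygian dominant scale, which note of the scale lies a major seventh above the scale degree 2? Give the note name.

The scale is D♭ E𝄫 F G♭ A♭ B𝄫 C♭.
The scale degree 2 is E𝄫; a major seventh above that is D♭ — scale degree 1.

Db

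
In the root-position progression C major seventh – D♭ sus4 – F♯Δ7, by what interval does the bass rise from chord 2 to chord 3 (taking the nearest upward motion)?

augmented third

The roots are D♭ and F♯.
From D♭ to F♯: 5 semitones over a third = augmented.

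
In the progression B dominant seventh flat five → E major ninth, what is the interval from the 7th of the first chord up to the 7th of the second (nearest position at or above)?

B dominant seventh flat five has A as its 7th, and E major ninth has D# as its 7th.
A up to D# is 6 semitones, a half step wider than a perfect fourth, so the interval is augmented.

augmented fourth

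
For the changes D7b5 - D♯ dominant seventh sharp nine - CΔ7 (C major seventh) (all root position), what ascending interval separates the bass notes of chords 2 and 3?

The roots are D♯ and C.
7 letter names make it a seventh; at 9 semitones (a whole step narrower than major) the quality is diminished.

diminished seventh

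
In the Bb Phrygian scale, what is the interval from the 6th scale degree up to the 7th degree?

The scale runs Bb Cb Db Eb F Gb Ab.
The 6th scale degree is Gb and the degree 7 is Ab.
Gb up to Ab spans 2 letter names and 2 semitones — a major second.

major second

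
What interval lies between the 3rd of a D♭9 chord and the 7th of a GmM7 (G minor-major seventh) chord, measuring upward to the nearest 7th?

D♭9 has F as its 3rd, and GmM7 (G minor-major seventh) has F♯ as its 7th.
1 letter names make it a unison; at 1 semitone (a half step wider than perfect) the quality is augmented.

augmented unison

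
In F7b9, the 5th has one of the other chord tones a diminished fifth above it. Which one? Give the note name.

Gb

F7b9 is spelled F–A–C–E♭–G♭.
The 5th is C. A diminished fifth above C is G♭.
G♭ is the chord's 9th.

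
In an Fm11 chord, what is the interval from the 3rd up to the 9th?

M7

Spelling the chord: F Ab C Eb G Bb.
That puts Ab below G.
From Ab to G is 11 semitones, exactly the major seventh.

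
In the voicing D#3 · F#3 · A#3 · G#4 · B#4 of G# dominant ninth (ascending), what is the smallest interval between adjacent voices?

m3

Adjacent intervals: D#3→F#3 = minor third; F#3→A#3 = major third; A#3→G#4 = minor seventh; G#4→B#4 = major third.
The smallest is D#3 to F#3, a minor third (3 semitones).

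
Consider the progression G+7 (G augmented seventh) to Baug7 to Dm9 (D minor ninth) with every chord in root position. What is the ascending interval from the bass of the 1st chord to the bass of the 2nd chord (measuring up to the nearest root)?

The roots are G and B.
From G to B is 4 semitones, exactly the major third.

M3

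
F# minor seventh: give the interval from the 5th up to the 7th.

minor third

Spelling the chord: F#–A–C#–E.
So we need the interval from C# up to E.
C# up to E is 3 semitones, a half step narrower than a major third, so the interval is minor.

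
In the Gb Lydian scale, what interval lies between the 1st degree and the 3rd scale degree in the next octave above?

The scale runs Gb Ab Bb C Db Eb F.
So we need the interval from Gb up to Bb.
Counting 10 letters and 16 half steps from Gb gives a major tenth.

major tenth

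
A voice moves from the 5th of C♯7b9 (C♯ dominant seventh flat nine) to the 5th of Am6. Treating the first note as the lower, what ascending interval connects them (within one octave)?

minor sixth

The 5th of C♯7b9 (C♯ dominant seventh flat nine) is G♯; the 5th of Am6 is E.
From G♯ to E: 8 semitones over a sixth = minor.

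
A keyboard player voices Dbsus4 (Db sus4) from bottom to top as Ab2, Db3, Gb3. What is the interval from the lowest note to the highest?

The outer voices are Ab2 and Gb3.
Ab up to Gb is 10 semitones, a half step narrower than a major seventh, so the interval is minor.

minor seventh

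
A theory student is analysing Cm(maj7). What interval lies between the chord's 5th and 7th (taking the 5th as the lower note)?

The chord tones of CmM7 are C-Eb-G-B.
That puts G below B.
Counting 3 letters and 4 half steps from G gives a major third.

major third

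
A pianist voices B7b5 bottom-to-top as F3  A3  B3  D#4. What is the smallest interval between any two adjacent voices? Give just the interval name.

major second

Adjacent intervals: F3→A3 = major third; A3→B3 = major second; B3→D#4 = major third.
The smallest is A3 to B3, a major second (2 semitones).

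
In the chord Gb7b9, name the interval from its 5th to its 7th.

minor third

Gb7b9 (Gb dominant seventh flat nine) is spelled Gb-Bb-Db-Fb-Abb.
5th = Db; 7th = Fb.
From Db to Fb: 3 semitones over a third = minor.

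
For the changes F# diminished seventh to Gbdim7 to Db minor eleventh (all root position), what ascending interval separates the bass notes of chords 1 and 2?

diminished 2nd

The roots are F# and Gb.
From F# to Gb: 0 semitones over a second = diminished.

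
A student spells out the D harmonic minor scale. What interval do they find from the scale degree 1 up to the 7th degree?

Spelling the D harmonic minor scale: D E F G A B♭ C♯.
Scale degree 1 = D; degree 7 = C♯.
Counting 7 letters and 11 half steps from D gives a major seventh.

major 7th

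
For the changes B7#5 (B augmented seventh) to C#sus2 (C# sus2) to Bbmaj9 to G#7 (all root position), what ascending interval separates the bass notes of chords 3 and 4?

augmented 6th

The roots are Bb and G#.
Bb up to G# is 10 semitones, a half step wider than a major sixth, so the interval is augmented.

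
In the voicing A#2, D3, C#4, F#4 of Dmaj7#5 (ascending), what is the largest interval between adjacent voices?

major seventh

Adjacent intervals: A#2→D3 = diminished fourth; D3→C#4 = major seventh; C#4→F#4 = perfect fourth.
The largest is D3 to C#4, a major seventh (11 semitones).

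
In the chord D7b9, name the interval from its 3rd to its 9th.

Spelling the chord: D F# A C Eb.
3rd = F#; 9th = Eb.
F# up to Eb is 9 semitones, a whole step narrower than a major seventh, so the interval is diminished.

d7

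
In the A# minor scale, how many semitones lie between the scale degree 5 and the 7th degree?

3

The scale is A# B# C# D# E# F# G#.
E# up to G# is a minor third — 3 semitones.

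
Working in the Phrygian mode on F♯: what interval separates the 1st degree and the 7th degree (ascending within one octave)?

minor seventh

F♯ phrygian: F♯ G A B C♯ D E.
That puts F♯ below E.
From F♯ to E: 10 semitones over a seventh = minor.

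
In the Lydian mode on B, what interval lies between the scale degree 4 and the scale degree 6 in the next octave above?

m10

The scale runs B C# D# E# F# G# A#.
The scale degree 4 is E# and the scale degree 6 (up an octave) is G#.
E# up to G# is 15 semitones, a half step narrower than a major tenth, so the interval is minor.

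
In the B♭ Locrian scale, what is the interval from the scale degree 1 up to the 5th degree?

The scale runs B♭ C♭ D♭ E♭ F♭ G♭ A♭.
So we need the interval from B♭ up to F♭.
5 letter names make it a fifth; at 6 semitones (a half step narrower than perfect) the quality is diminished.

diminished fifth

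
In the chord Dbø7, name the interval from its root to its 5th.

d5

Spelling the chord: Db–Fb–Abb–Cb.
So we need the interval from Db up to Abb.
From Db to Abb: 6 semitones over a fifth = diminished.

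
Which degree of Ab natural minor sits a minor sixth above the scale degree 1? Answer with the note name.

The scale is Ab Bb Cb Db Eb Fb Gb.
The scale degree 1 is Ab; a minor sixth above that is Fb — scale degree 6.

Fb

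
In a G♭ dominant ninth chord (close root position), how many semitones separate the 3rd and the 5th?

3

G♭9: G♭, B♭, D♭, F♭, A♭.
B♭ to D♭ is a minor third: 3 semitones.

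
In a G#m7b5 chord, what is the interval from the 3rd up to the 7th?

perfect fifth

G# half-diminished seventh is spelled G# B D F#.
So we need the interval from B up to F#.
From B to F# is 7 semitones, exactly the perfect fifth.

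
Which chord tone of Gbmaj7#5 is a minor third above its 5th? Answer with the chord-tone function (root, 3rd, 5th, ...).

Spelling the chord: Gb-Bb-D-F.
The 5th is D. A minor third above D is F.
F is the chord's 7th.

7th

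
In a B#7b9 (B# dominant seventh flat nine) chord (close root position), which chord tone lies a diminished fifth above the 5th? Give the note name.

The chord tones of B#7b9 (B# dominant seventh flat nine) are B#, D##, F##, A#, C#.
The 5th is F##. A diminished fifth above F## is C#.
C# is the chord's 9th.

C#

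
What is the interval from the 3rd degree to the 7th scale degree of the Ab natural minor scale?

perfect fifth

Ab natural minor: Ab Bb Cb Db Eb Fb Gb.
That puts Cb below Gb.
From Cb to Gb is 7 semitones, exactly the perfect fifth.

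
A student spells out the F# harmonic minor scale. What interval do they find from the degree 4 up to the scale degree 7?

A4

The scale runs F# G# A B C# D E#.
The degree 4 is B and the 7th degree is E#.
B up to E# is 6 semitones, a half step wider than a perfect fourth, so the interval is augmented.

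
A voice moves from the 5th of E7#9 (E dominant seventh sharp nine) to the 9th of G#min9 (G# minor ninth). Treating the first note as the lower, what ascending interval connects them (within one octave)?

major 7th

E7#9 (E dominant seventh sharp nine) has B as its 5th, and G#min9 (G# minor ninth) has A# as its 9th.
B up to A# spans 7 letter names and 11 semitones — a major seventh.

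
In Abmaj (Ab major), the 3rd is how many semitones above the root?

4

Spelling the chord: Ab, C, Eb.
Ab to C is a major third: 4 semitones.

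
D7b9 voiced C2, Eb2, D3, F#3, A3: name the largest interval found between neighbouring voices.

Adjacent intervals: C2→Eb2 = minor third; Eb2→D3 = major seventh; D3→F#3 = major third; F#3→A3 = minor third.
The largest is Eb2 to D3, a major seventh (11 semitones).

major seventh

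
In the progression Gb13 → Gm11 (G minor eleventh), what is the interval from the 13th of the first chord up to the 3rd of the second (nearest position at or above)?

The 13th of Gb13 is Eb; the 3rd of Gm11 (G minor eleventh) is Bb.
From Eb to Bb is 7 semitones, exactly the perfect fifth.

perfect fifth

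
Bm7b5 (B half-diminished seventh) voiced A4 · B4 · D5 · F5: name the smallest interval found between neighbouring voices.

Adjacent intervals: A4→B4 = major second; B4→D5 = minor third; D5→F5 = minor third.
The smallest is A4 to B4, a major second (2 semitones).

major 2nd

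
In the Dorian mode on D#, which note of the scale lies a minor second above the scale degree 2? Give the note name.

F#

The scale is D# E# F# G# A# B# C#.
The scale degree 2 is E#; a minor second above that is F# — scale degree 3.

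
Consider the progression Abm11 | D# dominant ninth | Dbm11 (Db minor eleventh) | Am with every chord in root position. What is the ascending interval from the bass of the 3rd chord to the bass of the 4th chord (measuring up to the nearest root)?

The roots are Db and A.
Db up to A is 8 semitones, a half step wider than a perfect fifth, so the interval is augmented.

augmented fifth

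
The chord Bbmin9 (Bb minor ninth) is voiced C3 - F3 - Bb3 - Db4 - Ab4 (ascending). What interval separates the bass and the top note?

minor thirteenth

The outer voices are C3 and Ab4.
C up to Ab is 20 semitones, a half step narrower than a major thirteenth, so the interval is minor.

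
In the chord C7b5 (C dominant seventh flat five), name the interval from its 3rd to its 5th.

Spelling the chord: C E G♭ B♭.
The 3rd is E and the 5th is G♭.
3 letter names make it a third; at 2 semitones (a whole step narrower than major) the quality is diminished.

diminished 3rd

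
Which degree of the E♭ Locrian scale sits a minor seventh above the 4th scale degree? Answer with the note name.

The scale is E♭ F♭ G♭ A♭ B𝄫 C♭ D♭.
The 4th scale degree is A♭; a minor seventh above that is G♭ — scale degree 3.

Gb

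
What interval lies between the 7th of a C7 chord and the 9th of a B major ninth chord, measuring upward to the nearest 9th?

C7 has Bb as its 7th, and B major ninth has C# as its 9th.
Bb up to C# is 3 semitones, a half step wider than a major second, so the interval is augmented.

augmented 2nd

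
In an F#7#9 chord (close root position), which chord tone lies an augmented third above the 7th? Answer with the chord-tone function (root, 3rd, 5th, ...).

9th

F#7#9 is spelled F#-A#-C#-E-G##.
The 7th is E. An augmented third above E is G##.
G## is the chord's 9th.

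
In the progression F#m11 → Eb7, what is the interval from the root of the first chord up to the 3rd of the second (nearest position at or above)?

F#m11 has F# as its root, and Eb7 has G as its 3rd.
F# up to G is 1 semitone, a half step narrower than a major second, so the interval is minor.

minor second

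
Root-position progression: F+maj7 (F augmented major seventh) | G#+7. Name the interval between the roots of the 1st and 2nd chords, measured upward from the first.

augmented second

The roots are F and G#.
From F to G#: 3 semitones over a second = augmented.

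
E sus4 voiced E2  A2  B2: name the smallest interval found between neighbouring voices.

major 2nd

Adjacent intervals: E2→A2 = perfect fourth; A2→B2 = major second.
The smallest is A2 to B2, a major second (2 semitones).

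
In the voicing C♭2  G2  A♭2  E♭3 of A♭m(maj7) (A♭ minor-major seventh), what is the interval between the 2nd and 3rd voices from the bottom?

Those voices are G2 and A♭2.
G up to A♭ is 1 semitone, a half step narrower than a major second, so the interval is minor.

minor 2nd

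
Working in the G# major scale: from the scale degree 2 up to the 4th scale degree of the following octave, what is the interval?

G# major: G# A# B# C# D# E# F##.
The scale degree 2 is A# and the 4th scale degree (up an octave) is C#.
From A# to C#: 15 semitones over a tenth = minor.

m10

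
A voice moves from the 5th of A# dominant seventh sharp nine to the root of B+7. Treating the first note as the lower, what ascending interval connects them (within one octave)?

The 5th of A# dominant seventh sharp nine is E#; the root of B+7 is B.
From E# to B: 6 semitones over a fifth = diminished.

d5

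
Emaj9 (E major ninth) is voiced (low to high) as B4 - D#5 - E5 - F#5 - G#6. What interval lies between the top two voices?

Those voices are F#5 and G#6.
From F# to G# is 14 semitones, exactly the major ninth.

major 9th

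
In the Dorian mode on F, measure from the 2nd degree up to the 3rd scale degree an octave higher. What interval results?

m9

The scale runs F G Ab Bb C D Eb.
That puts G below Ab.
From G to Ab: 13 semitones over a ninth = minor.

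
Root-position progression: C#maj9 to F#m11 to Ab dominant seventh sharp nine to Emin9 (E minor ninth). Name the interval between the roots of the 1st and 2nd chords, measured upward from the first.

perfect fourth

The roots are C# and F#.
From C# to F# is 5 semitones, exactly the perfect fourth.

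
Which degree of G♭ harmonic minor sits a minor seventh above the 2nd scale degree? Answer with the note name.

Gb

The scale is G♭ A♭ B𝄫 C♭ D♭ E𝄫 F.
The 2nd scale degree is A♭; a minor seventh above that is G♭ — scale degree 1.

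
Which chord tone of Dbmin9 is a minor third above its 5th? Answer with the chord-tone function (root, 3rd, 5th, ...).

7th

Db minor ninth is spelled Db–Fb–Ab–Cb–Eb.
The 5th is Ab. A minor third above Ab is Cb.
Cb is the chord's 7th.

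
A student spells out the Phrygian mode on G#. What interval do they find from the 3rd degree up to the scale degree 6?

The scale runs G# A B C# D# E F#.
That puts B below E.
From B to E is 5 semitones, exactly the perfect fourth.

perfect fourth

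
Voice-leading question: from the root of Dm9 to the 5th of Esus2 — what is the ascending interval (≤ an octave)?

major 6th

The root of Dm9 is D; the 5th of Esus2 is B.
From D to B is 9 semitones, exactly the major sixth.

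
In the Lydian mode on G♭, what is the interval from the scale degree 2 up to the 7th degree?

Spelling the Lydian mode on G♭: G♭ A♭ B♭ C D♭ E♭ F.
That puts A♭ below F.
A♭ up to F spans 6 letter names and 9 semitones — a major sixth.

major sixth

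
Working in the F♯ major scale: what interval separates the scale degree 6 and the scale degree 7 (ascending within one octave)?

Spelling the F♯ major scale: F♯ G♯ A♯ B C♯ D♯ E♯.
Scale degree 6 = D♯; scale degree 7 = E♯.
From D♯ to E♯ is 2 semitones, exactly the major second.

major second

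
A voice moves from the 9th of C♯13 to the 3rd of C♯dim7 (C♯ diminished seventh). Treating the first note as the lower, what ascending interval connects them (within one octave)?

minor second

C♯13 has D♯ as its 9th, and C♯dim7 (C♯ diminished seventh) has E as its 3rd.
From D♯ to E: 1 semitone over a second = minor.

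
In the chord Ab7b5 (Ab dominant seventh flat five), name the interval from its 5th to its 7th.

major third

Ab7b5 is spelled Ab-C-Ebb-Gb.
So we need the interval from Ebb up to Gb.
From Ebb to Gb is 4 semitones, exactly the major third.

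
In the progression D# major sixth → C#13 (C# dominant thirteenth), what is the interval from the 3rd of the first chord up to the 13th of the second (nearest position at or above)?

D# major sixth has F## as its 3rd, and C#13 (C# dominant thirteenth) has A# as its 13th.
From F## to A#: 3 semitones over a third = minor.

minor third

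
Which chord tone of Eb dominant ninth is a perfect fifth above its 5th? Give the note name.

F

Eb dominant ninth is spelled Eb, G, Bb, Db, F.
The 5th is Bb. A perfect fifth above Bb is F.
F is the chord's 9th.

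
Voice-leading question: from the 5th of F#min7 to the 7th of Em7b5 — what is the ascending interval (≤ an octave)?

minor second

The 5th of F#min7 is C#; the 7th of Em7b5 is D.
From C# to D: 1 semitone over a second = minor.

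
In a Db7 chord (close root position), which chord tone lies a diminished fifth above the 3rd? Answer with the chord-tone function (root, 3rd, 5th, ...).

7th

Db7 is spelled Db F Ab Cb.
The 3rd is F. A diminished fifth above F is Cb.
Cb is the chord's 7th.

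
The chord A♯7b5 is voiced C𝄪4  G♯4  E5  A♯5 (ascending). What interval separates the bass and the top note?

The outer voices are C𝄪4 and A♯5.
C𝄪 up to A♯ is 20 semitones, a half step narrower than a major thirteenth, so the interval is minor.

minor 13th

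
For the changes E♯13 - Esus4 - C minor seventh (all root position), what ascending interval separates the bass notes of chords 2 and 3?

minor 6th

The roots are E and C.
E up to C is 8 semitones, a half step narrower than a major sixth, so the interval is minor.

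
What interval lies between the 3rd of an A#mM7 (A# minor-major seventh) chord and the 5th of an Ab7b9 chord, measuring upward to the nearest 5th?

A#mM7 (A# minor-major seventh) has C# as its 3rd, and Ab7b9 has Eb as its 5th.
3 letter names make it a third; at 2 semitones (a whole step narrower than major) the quality is diminished.

diminished third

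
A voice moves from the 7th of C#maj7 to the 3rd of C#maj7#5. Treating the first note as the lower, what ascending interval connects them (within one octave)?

The 7th of C#maj7 is B#; the 3rd of C#maj7#5 is E#.
Counting 4 letters and 5 half steps from B# gives a perfect fourth.

perfect fourth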